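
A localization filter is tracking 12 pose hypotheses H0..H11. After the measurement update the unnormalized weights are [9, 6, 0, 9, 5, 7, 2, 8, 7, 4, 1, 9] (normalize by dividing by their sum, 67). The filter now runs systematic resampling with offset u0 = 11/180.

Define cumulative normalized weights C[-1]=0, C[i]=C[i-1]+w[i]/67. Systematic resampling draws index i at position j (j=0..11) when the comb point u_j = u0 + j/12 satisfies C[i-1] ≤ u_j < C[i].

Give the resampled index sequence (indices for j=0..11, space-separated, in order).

C = [9/67, 15/67, 15/67, 24/67, 29/67, 36/67, 38/67, 46/67, 53/67, 57/67, 58/67, 1]
j=0: u_0=11/180 ∈ [0, 9/67) → index 0
j=1: u_1=13/90 ∈ [9/67, 15/67) → index 1
j=2: u_2=41/180 ∈ [15/67, 24/67) → index 3
j=3: u_3=14/45 ∈ [15/67, 24/67) → index 3
j=4: u_4=71/180 ∈ [24/67, 29/67) → index 4
j=5: u_5=43/90 ∈ [29/67, 36/67) → index 5
j=6: u_6=101/180 ∈ [36/67, 38/67) → index 6
j=7: u_7=29/45 ∈ [38/67, 46/67) → index 7
j=8: u_8=131/180 ∈ [46/67, 53/67) → index 8
j=9: u_9=73/90 ∈ [53/67, 57/67) → index 9
j=10: u_10=161/180 ∈ [58/67, 1) → index 11
j=11: u_11=44/45 ∈ [58/67, 1) → index 11

0 1 3 3 4 5 6 7 8 9 11 11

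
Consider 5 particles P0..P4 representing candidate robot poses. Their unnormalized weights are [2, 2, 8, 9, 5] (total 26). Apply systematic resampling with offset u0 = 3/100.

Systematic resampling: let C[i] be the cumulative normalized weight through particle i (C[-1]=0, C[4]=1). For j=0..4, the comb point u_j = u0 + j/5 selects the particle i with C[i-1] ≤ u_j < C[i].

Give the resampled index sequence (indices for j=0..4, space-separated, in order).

C = [1/13, 2/13, 6/13, 21/26, 1]
j=0: u_0=3/100 ∈ [0, 1/13) → index 0
j=1: u_1=23/100 ∈ [2/13, 6/13) → index 2
j=2: u_2=43/100 ∈ [2/13, 6/13) → index 2
j=3: u_3=63/100 ∈ [6/13, 21/26) → index 3
j=4: u_4=83/100 ∈ [21/26, 1) → index 4

0 2 2 3 4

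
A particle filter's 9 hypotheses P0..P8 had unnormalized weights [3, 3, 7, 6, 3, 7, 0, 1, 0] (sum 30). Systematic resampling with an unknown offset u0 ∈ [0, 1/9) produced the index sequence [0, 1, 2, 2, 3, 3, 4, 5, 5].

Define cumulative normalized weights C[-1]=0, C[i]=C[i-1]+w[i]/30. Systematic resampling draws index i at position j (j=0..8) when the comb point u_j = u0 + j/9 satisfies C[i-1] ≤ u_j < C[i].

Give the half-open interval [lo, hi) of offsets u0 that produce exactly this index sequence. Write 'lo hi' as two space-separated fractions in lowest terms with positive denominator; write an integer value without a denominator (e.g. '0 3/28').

0 1/15

C = [1/10, 1/5, 13/30, 19/30, 11/15, 29/30, 29/30, 1, 1]
j=0 picked index 0: u0 ∈ [0, 1/10)
j=1 picked index 1: u0 ∈ [-1/90, 4/45)
j=2 picked index 2: u0 ∈ [-1/45, 19/90)
j=3 picked index 2: u0 ∈ [-2/15, 1/10)
j=4 picked index 3: u0 ∈ [-1/90, 17/90)
j=5 picked index 3: u0 ∈ [-11/90, 7/90)
j=6 picked index 4: u0 ∈ [-1/30, 1/15)
j=7 picked index 5: u0 ∈ [-2/45, 17/90)
j=8 picked index 5: u0 ∈ [-7/45, 7/90)
intersection: [0, 1/15)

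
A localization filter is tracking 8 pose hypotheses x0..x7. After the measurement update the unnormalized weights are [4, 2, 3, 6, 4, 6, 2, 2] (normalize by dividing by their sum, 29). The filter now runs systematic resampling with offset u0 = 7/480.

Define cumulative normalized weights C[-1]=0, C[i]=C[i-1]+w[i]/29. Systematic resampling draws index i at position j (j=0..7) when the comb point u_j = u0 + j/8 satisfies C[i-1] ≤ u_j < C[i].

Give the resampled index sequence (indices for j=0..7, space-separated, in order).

0 1 2 3 3 4 5 6

C = [4/29, 6/29, 9/29, 15/29, 19/29, 25/29, 27/29, 1]
j=0: u_0=7/480 ∈ [0, 4/29) → index 0
j=1: u_1=67/480 ∈ [4/29, 6/29) → index 1
j=2: u_2=127/480 ∈ [6/29, 9/29) → index 2
j=3: u_3=187/480 ∈ [9/29, 15/29) → index 3
j=4: u_4=247/480 ∈ [9/29, 15/29) → index 3
j=5: u_5=307/480 ∈ [15/29, 19/29) → index 4
j=6: u_6=367/480 ∈ [19/29, 25/29) → index 5
j=7: u_7=427/480 ∈ [25/29, 27/29) → index 6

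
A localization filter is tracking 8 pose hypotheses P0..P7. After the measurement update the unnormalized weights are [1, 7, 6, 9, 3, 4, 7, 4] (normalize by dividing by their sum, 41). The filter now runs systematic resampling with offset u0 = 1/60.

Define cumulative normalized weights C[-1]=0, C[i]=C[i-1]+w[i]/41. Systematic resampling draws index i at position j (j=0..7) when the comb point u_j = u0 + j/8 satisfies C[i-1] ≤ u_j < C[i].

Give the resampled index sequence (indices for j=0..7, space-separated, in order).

C = [1/41, 8/41, 14/41, 23/41, 26/41, 30/41, 37/41, 1]
j=0: u_0=1/60 ∈ [0, 1/41) → index 0
j=1: u_1=17/120 ∈ [1/41, 8/41) → index 1
j=2: u_2=4/15 ∈ [8/41, 14/41) → index 2
j=3: u_3=47/120 ∈ [14/41, 23/41) → index 3
j=4: u_4=31/60 ∈ [14/41, 23/41) → index 3
j=5: u_5=77/120 ∈ [26/41, 30/41) → index 5
j=6: u_6=23/30 ∈ [30/41, 37/41) → index 6
j=7: u_7=107/120 ∈ [30/41, 37/41) → index 6

0 1 2 3 3 5 6 6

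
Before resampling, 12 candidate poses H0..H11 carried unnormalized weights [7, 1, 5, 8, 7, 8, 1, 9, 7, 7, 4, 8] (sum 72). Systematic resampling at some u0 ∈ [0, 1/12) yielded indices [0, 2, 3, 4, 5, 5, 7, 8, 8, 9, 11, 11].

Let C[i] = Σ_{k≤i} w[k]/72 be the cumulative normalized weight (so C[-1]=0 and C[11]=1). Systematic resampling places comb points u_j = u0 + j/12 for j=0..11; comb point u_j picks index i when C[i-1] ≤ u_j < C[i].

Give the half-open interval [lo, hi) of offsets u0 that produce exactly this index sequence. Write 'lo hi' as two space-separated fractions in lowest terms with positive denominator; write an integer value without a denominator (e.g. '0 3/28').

C = [7/72, 1/9, 13/72, 7/24, 7/18, 1/2, 37/72, 23/36, 53/72, 5/6, 8/9, 1]
j=0 picked index 0: u0 ∈ [0, 7/72)
j=1 picked index 2: u0 ∈ [1/36, 7/72)
j=2 picked index 3: u0 ∈ [1/72, 1/8)
j=3 picked index 4: u0 ∈ [1/24, 5/36)
j=4 picked index 5: u0 ∈ [1/18, 1/6)
j=5 picked index 5: u0 ∈ [-1/36, 1/12)
j=6 picked index 7: u0 ∈ [1/72, 5/36)
j=7 picked index 8: u0 ∈ [1/18, 11/72)
j=8 picked index 8: u0 ∈ [-1/36, 5/72)
j=9 picked index 9: u0 ∈ [-1/72, 1/12)
j=10 picked index 11: u0 ∈ [1/18, 1/6)
j=11 picked index 11: u0 ∈ [-1/36, 1/12)
intersection: [1/18, 5/72)

1/18 5/72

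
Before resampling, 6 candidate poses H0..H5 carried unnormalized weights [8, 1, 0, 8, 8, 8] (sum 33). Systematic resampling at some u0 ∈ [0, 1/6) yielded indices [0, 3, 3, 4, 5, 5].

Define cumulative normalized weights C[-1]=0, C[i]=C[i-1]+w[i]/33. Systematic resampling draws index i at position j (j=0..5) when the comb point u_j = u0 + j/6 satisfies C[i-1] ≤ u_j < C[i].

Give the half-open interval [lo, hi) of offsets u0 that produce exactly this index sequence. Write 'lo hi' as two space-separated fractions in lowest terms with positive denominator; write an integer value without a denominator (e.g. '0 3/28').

C = [8/33, 3/11, 3/11, 17/33, 25/33, 1]
j=0 picked index 0: u0 ∈ [0, 8/33)
j=1 picked index 3: u0 ∈ [7/66, 23/66)
j=2 picked index 3: u0 ∈ [-2/33, 2/11)
j=3 picked index 4: u0 ∈ [1/66, 17/66)
j=4 picked index 5: u0 ∈ [1/11, 1/3)
j=5 picked index 5: u0 ∈ [-5/66, 1/6)
intersection: [7/66, 1/6)

7/66 1/6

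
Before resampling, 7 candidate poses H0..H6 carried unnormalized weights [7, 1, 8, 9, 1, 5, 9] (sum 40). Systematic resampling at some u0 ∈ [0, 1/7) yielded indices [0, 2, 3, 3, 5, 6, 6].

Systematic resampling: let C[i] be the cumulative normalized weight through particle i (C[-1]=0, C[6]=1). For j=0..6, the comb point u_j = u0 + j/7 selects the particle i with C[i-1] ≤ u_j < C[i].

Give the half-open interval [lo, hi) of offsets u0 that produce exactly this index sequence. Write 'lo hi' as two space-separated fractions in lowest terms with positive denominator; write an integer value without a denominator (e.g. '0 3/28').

4/35 1/7

C = [7/40, 1/5, 2/5, 5/8, 13/20, 31/40, 1]
j=0 picked index 0: u0 ∈ [0, 7/40)
j=1 picked index 2: u0 ∈ [2/35, 9/35)
j=2 picked index 3: u0 ∈ [4/35, 19/56)
j=3 picked index 3: u0 ∈ [-1/35, 11/56)
j=4 picked index 5: u0 ∈ [11/140, 57/280)
j=5 picked index 6: u0 ∈ [17/280, 2/7)
j=6 picked index 6: u0 ∈ [-23/280, 1/7)
intersection: [4/35, 1/7)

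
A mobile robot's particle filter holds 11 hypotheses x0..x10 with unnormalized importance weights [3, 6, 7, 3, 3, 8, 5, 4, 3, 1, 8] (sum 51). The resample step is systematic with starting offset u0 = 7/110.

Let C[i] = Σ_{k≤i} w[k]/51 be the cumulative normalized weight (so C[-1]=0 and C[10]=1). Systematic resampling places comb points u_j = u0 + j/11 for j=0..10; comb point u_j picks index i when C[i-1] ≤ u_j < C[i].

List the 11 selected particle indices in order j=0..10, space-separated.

1 1 2 3 4 5 6 7 8 10 10

C = [1/17, 3/17, 16/51, 19/51, 22/51, 10/17, 35/51, 13/17, 14/17, 43/51, 1]
j=0: u_0=7/110 ∈ [1/17, 3/17) → index 1
j=1: u_1=17/110 ∈ [1/17, 3/17) → index 1
j=2: u_2=27/110 ∈ [3/17, 16/51) → index 2
j=3: u_3=37/110 ∈ [16/51, 19/51) → index 3
j=4: u_4=47/110 ∈ [19/51, 22/51) → index 4
j=5: u_5=57/110 ∈ [22/51, 10/17) → index 5
j=6: u_6=67/110 ∈ [10/17, 35/51) → index 6
j=7: u_7=7/10 ∈ [35/51, 13/17) → index 7
j=8: u_8=87/110 ∈ [13/17, 14/17) → index 8
j=9: u_9=97/110 ∈ [43/51, 1) → index 10
j=10: u_10=107/110 ∈ [43/51, 1) → index 10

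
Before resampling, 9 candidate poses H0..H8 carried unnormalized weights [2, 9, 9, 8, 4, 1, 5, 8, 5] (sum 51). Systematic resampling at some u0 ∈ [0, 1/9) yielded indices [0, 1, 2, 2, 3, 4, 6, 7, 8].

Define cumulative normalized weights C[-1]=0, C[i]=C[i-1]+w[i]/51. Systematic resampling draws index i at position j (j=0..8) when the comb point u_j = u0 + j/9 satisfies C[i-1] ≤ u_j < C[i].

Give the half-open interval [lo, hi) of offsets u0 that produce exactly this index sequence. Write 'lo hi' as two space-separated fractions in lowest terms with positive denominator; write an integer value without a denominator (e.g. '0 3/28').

2/153 2/51

C = [2/51, 11/51, 20/51, 28/51, 32/51, 11/17, 38/51, 46/51, 1]
j=0 picked index 0: u0 ∈ [0, 2/51)
j=1 picked index 1: u0 ∈ [-11/153, 16/153)
j=2 picked index 2: u0 ∈ [-1/153, 26/153)
j=3 picked index 2: u0 ∈ [-2/17, 1/17)
j=4 picked index 3: u0 ∈ [-8/153, 16/153)
j=5 picked index 4: u0 ∈ [-1/153, 11/153)
j=6 picked index 6: u0 ∈ [-1/51, 4/51)
j=7 picked index 7: u0 ∈ [-5/153, 19/153)
j=8 picked index 8: u0 ∈ [2/153, 1/9)
intersection: [2/153, 2/51)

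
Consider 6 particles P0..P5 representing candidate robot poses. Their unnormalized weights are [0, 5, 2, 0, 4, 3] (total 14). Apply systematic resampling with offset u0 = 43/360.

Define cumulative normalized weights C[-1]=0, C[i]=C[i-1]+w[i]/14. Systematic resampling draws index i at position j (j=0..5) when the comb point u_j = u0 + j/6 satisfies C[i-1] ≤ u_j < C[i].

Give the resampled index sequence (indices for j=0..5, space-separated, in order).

1 1 2 4 5 5

C = [0, 5/14, 1/2, 1/2, 11/14, 1]
j=0: u_0=43/360 ∈ [0, 5/14) → index 1
j=1: u_1=103/360 ∈ [0, 5/14) → index 1
j=2: u_2=163/360 ∈ [5/14, 1/2) → index 2
j=3: u_3=223/360 ∈ [1/2, 11/14) → index 4
j=4: u_4=283/360 ∈ [11/14, 1) → index 5
j=5: u_5=343/360 ∈ [11/14, 1) → index 5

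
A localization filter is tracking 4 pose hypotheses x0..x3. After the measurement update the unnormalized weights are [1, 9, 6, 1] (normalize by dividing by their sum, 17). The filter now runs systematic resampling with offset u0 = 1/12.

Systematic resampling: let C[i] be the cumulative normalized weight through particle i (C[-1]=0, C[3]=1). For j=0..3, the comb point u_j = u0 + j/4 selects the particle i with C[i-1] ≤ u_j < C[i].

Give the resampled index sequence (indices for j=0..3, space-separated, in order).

C = [1/17, 10/17, 16/17, 1]
j=0: u_0=1/12 ∈ [1/17, 10/17) → index 1
j=1: u_1=1/3 ∈ [1/17, 10/17) → index 1
j=2: u_2=7/12 ∈ [1/17, 10/17) → index 1
j=3: u_3=5/6 ∈ [10/17, 16/17) → index 2

1 1 1 2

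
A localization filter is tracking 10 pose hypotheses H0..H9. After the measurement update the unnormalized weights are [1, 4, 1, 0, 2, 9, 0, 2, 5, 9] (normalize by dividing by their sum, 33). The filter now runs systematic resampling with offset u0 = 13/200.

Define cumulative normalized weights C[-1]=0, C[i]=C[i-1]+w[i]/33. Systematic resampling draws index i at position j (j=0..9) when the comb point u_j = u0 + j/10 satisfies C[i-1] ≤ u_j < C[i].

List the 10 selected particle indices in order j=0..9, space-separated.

C = [1/33, 5/33, 2/11, 2/11, 8/33, 17/33, 17/33, 19/33, 8/11, 1]
j=0: u_0=13/200 ∈ [1/33, 5/33) → index 1
j=1: u_1=33/200 ∈ [5/33, 2/11) → index 2
j=2: u_2=53/200 ∈ [8/33, 17/33) → index 5
j=3: u_3=73/200 ∈ [8/33, 17/33) → index 5
j=4: u_4=93/200 ∈ [8/33, 17/33) → index 5
j=5: u_5=113/200 ∈ [17/33, 19/33) → index 7
j=6: u_6=133/200 ∈ [19/33, 8/11) → index 8
j=7: u_7=153/200 ∈ [8/11, 1) → index 9
j=8: u_8=173/200 ∈ [8/11, 1) → index 9
j=9: u_9=193/200 ∈ [8/11, 1) → index 9

1 2 5 5 5 7 8 9 9 9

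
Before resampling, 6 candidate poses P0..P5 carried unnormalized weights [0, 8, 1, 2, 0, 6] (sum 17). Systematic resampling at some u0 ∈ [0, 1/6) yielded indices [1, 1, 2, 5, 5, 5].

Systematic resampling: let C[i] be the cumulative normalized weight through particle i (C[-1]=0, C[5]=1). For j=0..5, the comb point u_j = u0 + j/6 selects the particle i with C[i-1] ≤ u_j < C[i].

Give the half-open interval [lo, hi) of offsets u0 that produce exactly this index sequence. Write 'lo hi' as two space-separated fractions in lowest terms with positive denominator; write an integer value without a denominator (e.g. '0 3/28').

C = [0, 8/17, 9/17, 11/17, 11/17, 1]
j=0 picked index 1: u0 ∈ [0, 8/17)
j=1 picked index 1: u0 ∈ [-1/6, 31/102)
j=2 picked index 2: u0 ∈ [7/51, 10/51)
j=3 picked index 5: u0 ∈ [5/34, 1/2)
j=4 picked index 5: u0 ∈ [-1/51, 1/3)
j=5 picked index 5: u0 ∈ [-19/102, 1/6)
intersection: [5/34, 1/6)

5/34 1/6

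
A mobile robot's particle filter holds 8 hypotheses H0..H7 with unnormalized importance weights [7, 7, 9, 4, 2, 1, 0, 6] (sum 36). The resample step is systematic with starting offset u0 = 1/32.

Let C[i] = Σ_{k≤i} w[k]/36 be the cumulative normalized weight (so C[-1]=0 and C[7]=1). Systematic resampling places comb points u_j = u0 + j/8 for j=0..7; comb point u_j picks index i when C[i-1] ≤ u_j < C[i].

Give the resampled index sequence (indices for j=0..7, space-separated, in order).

0 0 1 2 2 3 4 7

C = [7/36, 7/18, 23/36, 3/4, 29/36, 5/6, 5/6, 1]
j=0: u_0=1/32 ∈ [0, 7/36) → index 0
j=1: u_1=5/32 ∈ [0, 7/36) → index 0
j=2: u_2=9/32 ∈ [7/36, 7/18) → index 1
j=3: u_3=13/32 ∈ [7/18, 23/36) → index 2
j=4: u_4=17/32 ∈ [7/18, 23/36) → index 2
j=5: u_5=21/32 ∈ [23/36, 3/4) → index 3
j=6: u_6=25/32 ∈ [3/4, 29/36) → index 4
j=7: u_7=29/32 ∈ [5/6, 1) → index 7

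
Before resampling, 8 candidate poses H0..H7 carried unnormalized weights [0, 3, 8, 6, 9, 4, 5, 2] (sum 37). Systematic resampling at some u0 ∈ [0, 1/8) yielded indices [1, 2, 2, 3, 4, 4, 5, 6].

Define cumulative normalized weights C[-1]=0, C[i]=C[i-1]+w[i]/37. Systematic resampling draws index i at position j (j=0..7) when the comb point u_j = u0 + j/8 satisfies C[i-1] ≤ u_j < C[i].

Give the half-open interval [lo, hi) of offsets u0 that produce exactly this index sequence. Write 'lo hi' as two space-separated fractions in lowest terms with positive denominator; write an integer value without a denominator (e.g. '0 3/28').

0 7/148

C = [0, 3/37, 11/37, 17/37, 26/37, 30/37, 35/37, 1]
j=0 picked index 1: u0 ∈ [0, 3/37)
j=1 picked index 2: u0 ∈ [-13/296, 51/296)
j=2 picked index 2: u0 ∈ [-25/148, 7/148)
j=3 picked index 3: u0 ∈ [-23/296, 25/296)
j=4 picked index 4: u0 ∈ [-3/74, 15/74)
j=5 picked index 4: u0 ∈ [-49/296, 23/296)
j=6 picked index 5: u0 ∈ [-7/148, 9/148)
j=7 picked index 6: u0 ∈ [-19/296, 21/296)
intersection: [0, 7/148)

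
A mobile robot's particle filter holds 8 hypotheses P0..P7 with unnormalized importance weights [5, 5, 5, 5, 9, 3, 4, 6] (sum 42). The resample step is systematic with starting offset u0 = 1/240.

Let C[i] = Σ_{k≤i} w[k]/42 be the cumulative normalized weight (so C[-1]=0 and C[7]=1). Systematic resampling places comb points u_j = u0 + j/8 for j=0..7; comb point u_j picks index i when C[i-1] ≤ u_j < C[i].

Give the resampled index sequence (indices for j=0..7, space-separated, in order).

0 1 2 3 4 4 5 7

C = [5/42, 5/21, 5/14, 10/21, 29/42, 16/21, 6/7, 1]
j=0: u_0=1/240 ∈ [0, 5/42) → index 0
j=1: u_1=31/240 ∈ [5/42, 5/21) → index 1
j=2: u_2=61/240 ∈ [5/21, 5/14) → index 2
j=3: u_3=91/240 ∈ [5/14, 10/21) → index 3
j=4: u_4=121/240 ∈ [10/21, 29/42) → index 4
j=5: u_5=151/240 ∈ [10/21, 29/42) → index 4
j=6: u_6=181/240 ∈ [29/42, 16/21) → index 5
j=7: u_7=211/240 ∈ [6/7, 1) → index 7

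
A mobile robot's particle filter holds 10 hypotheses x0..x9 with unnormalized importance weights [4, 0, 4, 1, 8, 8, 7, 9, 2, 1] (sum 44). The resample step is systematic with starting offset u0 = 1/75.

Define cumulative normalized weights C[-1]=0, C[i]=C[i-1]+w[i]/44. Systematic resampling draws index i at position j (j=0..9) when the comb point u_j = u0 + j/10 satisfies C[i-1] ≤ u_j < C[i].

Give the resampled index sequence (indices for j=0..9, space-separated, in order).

0 2 4 4 5 5 6 6 7 7

C = [1/11, 1/11, 2/11, 9/44, 17/44, 25/44, 8/11, 41/44, 43/44, 1]
j=0: u_0=1/75 ∈ [0, 1/11) → index 0
j=1: u_1=17/150 ∈ [1/11, 2/11) → index 2
j=2: u_2=16/75 ∈ [9/44, 17/44) → index 4
j=3: u_3=47/150 ∈ [9/44, 17/44) → index 4
j=4: u_4=31/75 ∈ [17/44, 25/44) → index 5
j=5: u_5=77/150 ∈ [17/44, 25/44) → index 5
j=6: u_6=46/75 ∈ [25/44, 8/11) → index 6
j=7: u_7=107/150 ∈ [25/44, 8/11) → index 6
j=8: u_8=61/75 ∈ [8/11, 41/44) → index 7
j=9: u_9=137/150 ∈ [8/11, 41/44) → index 7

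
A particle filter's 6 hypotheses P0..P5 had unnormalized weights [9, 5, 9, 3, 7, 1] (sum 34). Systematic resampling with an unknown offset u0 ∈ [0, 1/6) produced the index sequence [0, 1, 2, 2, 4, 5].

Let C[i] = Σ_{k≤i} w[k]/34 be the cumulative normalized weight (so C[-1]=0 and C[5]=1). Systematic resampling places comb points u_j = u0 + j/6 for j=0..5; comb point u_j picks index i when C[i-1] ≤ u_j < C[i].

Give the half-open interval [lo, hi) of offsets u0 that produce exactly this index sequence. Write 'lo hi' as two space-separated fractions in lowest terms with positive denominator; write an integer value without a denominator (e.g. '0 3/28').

7/51 1/6

C = [9/34, 7/17, 23/34, 13/17, 33/34, 1]
j=0 picked index 0: u0 ∈ [0, 9/34)
j=1 picked index 1: u0 ∈ [5/51, 25/102)
j=2 picked index 2: u0 ∈ [4/51, 35/102)
j=3 picked index 2: u0 ∈ [-3/34, 3/17)
j=4 picked index 4: u0 ∈ [5/51, 31/102)
j=5 picked index 5: u0 ∈ [7/51, 1/6)
intersection: [7/51, 1/6)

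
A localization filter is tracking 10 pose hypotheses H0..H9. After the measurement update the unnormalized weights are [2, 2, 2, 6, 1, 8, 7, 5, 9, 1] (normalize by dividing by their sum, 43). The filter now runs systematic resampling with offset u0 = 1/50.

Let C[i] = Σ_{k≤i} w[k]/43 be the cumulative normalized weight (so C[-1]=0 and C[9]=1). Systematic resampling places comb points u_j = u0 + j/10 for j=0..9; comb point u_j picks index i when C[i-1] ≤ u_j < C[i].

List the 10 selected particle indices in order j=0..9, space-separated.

0 2 3 5 5 6 6 7 8 8

C = [2/43, 4/43, 6/43, 12/43, 13/43, 21/43, 28/43, 33/43, 42/43, 1]
j=0: u_0=1/50 ∈ [0, 2/43) → index 0
j=1: u_1=3/25 ∈ [4/43, 6/43) → index 2
j=2: u_2=11/50 ∈ [6/43, 12/43) → index 3
j=3: u_3=8/25 ∈ [13/43, 21/43) → index 5
j=4: u_4=21/50 ∈ [13/43, 21/43) → index 5
j=5: u_5=13/25 ∈ [21/43, 28/43) → index 6
j=6: u_6=31/50 ∈ [21/43, 28/43) → index 6
j=7: u_7=18/25 ∈ [28/43, 33/43) → index 7
j=8: u_8=41/50 ∈ [33/43, 42/43) → index 8
j=9: u_9=23/25 ∈ [33/43, 42/43) → index 8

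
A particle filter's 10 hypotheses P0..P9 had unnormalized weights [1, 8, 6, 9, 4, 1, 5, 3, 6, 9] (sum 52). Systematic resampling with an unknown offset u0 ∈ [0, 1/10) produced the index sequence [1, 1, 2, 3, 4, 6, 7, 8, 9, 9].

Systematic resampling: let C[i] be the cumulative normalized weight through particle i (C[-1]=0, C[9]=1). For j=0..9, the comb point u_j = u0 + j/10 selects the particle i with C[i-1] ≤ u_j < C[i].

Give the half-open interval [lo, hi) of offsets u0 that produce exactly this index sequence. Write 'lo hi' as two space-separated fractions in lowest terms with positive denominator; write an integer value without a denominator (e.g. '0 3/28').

4/65 19/260

C = [1/52, 9/52, 15/52, 6/13, 7/13, 29/52, 17/26, 37/52, 43/52, 1]
j=0 picked index 1: u0 ∈ [1/52, 9/52)
j=1 picked index 1: u0 ∈ [-21/260, 19/260)
j=2 picked index 2: u0 ∈ [-7/260, 23/260)
j=3 picked index 3: u0 ∈ [-3/260, 21/130)
j=4 picked index 4: u0 ∈ [4/65, 9/65)
j=5 picked index 6: u0 ∈ [3/52, 2/13)
j=6 picked index 7: u0 ∈ [7/130, 29/260)
j=7 picked index 8: u0 ∈ [3/260, 33/260)
j=8 picked index 9: u0 ∈ [7/260, 1/5)
j=9 picked index 9: u0 ∈ [-19/260, 1/10)
intersection: [4/65, 19/260)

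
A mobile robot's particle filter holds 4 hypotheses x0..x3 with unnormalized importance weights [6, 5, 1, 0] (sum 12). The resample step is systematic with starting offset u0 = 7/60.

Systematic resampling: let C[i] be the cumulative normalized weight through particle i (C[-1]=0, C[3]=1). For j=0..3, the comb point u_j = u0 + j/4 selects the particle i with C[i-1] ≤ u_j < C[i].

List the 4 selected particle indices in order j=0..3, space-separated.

0 0 1 1

C = [1/2, 11/12, 1, 1]
j=0: u_0=7/60 ∈ [0, 1/2) → index 0
j=1: u_1=11/30 ∈ [0, 1/2) → index 0
j=2: u_2=37/60 ∈ [1/2, 11/12) → index 1
j=3: u_3=13/15 ∈ [1/2, 11/12) → index 1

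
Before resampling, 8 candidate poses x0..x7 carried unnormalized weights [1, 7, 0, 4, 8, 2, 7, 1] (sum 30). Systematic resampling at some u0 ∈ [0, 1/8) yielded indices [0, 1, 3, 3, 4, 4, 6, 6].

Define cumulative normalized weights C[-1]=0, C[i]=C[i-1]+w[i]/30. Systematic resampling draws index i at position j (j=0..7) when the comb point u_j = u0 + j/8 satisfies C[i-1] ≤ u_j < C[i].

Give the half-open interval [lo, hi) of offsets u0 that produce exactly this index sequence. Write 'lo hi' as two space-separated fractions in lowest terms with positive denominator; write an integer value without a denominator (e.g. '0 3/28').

C = [1/30, 4/15, 4/15, 2/5, 2/3, 11/15, 29/30, 1]
j=0 picked index 0: u0 ∈ [0, 1/30)
j=1 picked index 1: u0 ∈ [-11/120, 17/120)
j=2 picked index 3: u0 ∈ [1/60, 3/20)
j=3 picked index 3: u0 ∈ [-13/120, 1/40)
j=4 picked index 4: u0 ∈ [-1/10, 1/6)
j=5 picked index 4: u0 ∈ [-9/40, 1/24)
j=6 picked index 6: u0 ∈ [-1/60, 13/60)
j=7 picked index 6: u0 ∈ [-17/120, 11/120)
intersection: [1/60, 1/40)

1/60 1/40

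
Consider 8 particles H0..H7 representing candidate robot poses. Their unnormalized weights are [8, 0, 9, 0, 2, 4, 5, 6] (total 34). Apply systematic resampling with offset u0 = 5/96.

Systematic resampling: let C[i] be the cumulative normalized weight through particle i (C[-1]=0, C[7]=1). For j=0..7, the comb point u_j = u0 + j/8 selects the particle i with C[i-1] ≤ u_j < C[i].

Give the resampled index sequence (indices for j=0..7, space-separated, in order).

0 0 2 2 4 6 6 7

C = [4/17, 4/17, 1/2, 1/2, 19/34, 23/34, 14/17, 1]
j=0: u_0=5/96 ∈ [0, 4/17) → index 0
j=1: u_1=17/96 ∈ [0, 4/17) → index 0
j=2: u_2=29/96 ∈ [4/17, 1/2) → index 2
j=3: u_3=41/96 ∈ [4/17, 1/2) → index 2
j=4: u_4=53/96 ∈ [1/2, 19/34) → index 4
j=5: u_5=65/96 ∈ [23/34, 14/17) → index 6
j=6: u_6=77/96 ∈ [23/34, 14/17) → index 6
j=7: u_7=89/96 ∈ [14/17, 1) → index 7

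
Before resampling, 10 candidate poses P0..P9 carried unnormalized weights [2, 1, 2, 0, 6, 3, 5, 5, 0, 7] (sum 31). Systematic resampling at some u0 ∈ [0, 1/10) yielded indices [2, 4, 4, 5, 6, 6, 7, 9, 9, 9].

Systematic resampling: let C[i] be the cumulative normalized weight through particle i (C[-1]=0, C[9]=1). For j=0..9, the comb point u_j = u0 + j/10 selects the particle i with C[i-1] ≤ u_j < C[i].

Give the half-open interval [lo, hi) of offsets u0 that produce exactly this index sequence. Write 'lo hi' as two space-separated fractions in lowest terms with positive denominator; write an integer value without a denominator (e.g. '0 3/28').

3/31 1/10

C = [2/31, 3/31, 5/31, 5/31, 11/31, 14/31, 19/31, 24/31, 24/31, 1]
j=0 picked index 2: u0 ∈ [3/31, 5/31)
j=1 picked index 4: u0 ∈ [19/310, 79/310)
j=2 picked index 4: u0 ∈ [-6/155, 24/155)
j=3 picked index 5: u0 ∈ [17/310, 47/310)
j=4 picked index 6: u0 ∈ [8/155, 33/155)
j=5 picked index 6: u0 ∈ [-3/62, 7/62)
j=6 picked index 7: u0 ∈ [2/155, 27/155)
j=7 picked index 9: u0 ∈ [23/310, 3/10)
j=8 picked index 9: u0 ∈ [-4/155, 1/5)
j=9 picked index 9: u0 ∈ [-39/310, 1/10)
intersection: [3/31, 1/10)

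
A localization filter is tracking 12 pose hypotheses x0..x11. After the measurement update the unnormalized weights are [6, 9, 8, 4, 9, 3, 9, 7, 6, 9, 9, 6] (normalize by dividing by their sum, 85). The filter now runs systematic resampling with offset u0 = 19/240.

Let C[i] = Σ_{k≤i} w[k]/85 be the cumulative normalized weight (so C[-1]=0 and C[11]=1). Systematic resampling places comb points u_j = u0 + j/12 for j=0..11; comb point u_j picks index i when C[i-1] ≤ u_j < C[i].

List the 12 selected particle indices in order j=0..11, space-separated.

C = [6/85, 3/17, 23/85, 27/85, 36/85, 39/85, 48/85, 11/17, 61/85, 14/17, 79/85, 1]
j=0: u_0=19/240 ∈ [6/85, 3/17) → index 1
j=1: u_1=13/80 ∈ [6/85, 3/17) → index 1
j=2: u_2=59/240 ∈ [3/17, 23/85) → index 2
j=3: u_3=79/240 ∈ [27/85, 36/85) → index 4
j=4: u_4=33/80 ∈ [27/85, 36/85) → index 4
j=5: u_5=119/240 ∈ [39/85, 48/85) → index 6
j=6: u_6=139/240 ∈ [48/85, 11/17) → index 7
j=7: u_7=53/80 ∈ [11/17, 61/85) → index 8
j=8: u_8=179/240 ∈ [61/85, 14/17) → index 9
j=9: u_9=199/240 ∈ [14/17, 79/85) → index 10
j=10: u_10=73/80 ∈ [14/17, 79/85) → index 10
j=11: u_11=239/240 ∈ [79/85, 1) → index 11

1 1 2 4 4 6 7 8 9 10 10 11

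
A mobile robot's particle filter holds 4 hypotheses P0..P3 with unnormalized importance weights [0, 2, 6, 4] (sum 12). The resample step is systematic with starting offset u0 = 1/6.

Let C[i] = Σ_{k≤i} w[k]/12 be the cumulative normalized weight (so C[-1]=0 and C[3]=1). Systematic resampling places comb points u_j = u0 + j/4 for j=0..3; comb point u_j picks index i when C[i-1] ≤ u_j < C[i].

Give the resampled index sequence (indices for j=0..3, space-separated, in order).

C = [0, 1/6, 2/3, 1]
j=0: u_0=1/6 ∈ [1/6, 2/3) → index 2
j=1: u_1=5/12 ∈ [1/6, 2/3) → index 2
j=2: u_2=2/3 ∈ [2/3, 1) → index 3
j=3: u_3=11/12 ∈ [2/3, 1) → index 3

2 2 3 3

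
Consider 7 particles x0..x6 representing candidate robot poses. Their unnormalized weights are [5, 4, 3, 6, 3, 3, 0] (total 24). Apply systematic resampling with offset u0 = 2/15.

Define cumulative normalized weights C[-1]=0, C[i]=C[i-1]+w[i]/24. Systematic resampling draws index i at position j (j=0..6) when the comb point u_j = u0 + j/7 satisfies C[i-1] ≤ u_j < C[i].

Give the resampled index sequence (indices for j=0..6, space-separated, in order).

0 1 2 3 3 4 5

C = [5/24, 3/8, 1/2, 3/4, 7/8, 1, 1]
j=0: u_0=2/15 ∈ [0, 5/24) → index 0
j=1: u_1=29/105 ∈ [5/24, 3/8) → index 1
j=2: u_2=44/105 ∈ [3/8, 1/2) → index 2
j=3: u_3=59/105 ∈ [1/2, 3/4) → index 3
j=4: u_4=74/105 ∈ [1/2, 3/4) → index 3
j=5: u_5=89/105 ∈ [3/4, 7/8) → index 4
j=6: u_6=104/105 ∈ [7/8, 1) → index 5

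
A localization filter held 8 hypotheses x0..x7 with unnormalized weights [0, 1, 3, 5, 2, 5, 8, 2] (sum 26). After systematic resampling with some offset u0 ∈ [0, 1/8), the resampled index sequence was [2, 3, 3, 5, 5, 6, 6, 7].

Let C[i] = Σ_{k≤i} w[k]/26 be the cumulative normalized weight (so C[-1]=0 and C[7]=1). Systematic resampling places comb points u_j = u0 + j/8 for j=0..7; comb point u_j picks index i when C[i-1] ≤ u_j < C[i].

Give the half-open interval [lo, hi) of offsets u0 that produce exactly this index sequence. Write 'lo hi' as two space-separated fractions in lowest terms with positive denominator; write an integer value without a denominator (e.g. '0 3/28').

5/104 5/52

C = [0, 1/26, 2/13, 9/26, 11/26, 8/13, 12/13, 1]
j=0 picked index 2: u0 ∈ [1/26, 2/13)
j=1 picked index 3: u0 ∈ [3/104, 23/104)
j=2 picked index 3: u0 ∈ [-5/52, 5/52)
j=3 picked index 5: u0 ∈ [5/104, 25/104)
j=4 picked index 5: u0 ∈ [-1/13, 3/26)
j=5 picked index 6: u0 ∈ [-1/104, 31/104)
j=6 picked index 6: u0 ∈ [-7/52, 9/52)
j=7 picked index 7: u0 ∈ [5/104, 1/8)
intersection: [5/104, 5/52)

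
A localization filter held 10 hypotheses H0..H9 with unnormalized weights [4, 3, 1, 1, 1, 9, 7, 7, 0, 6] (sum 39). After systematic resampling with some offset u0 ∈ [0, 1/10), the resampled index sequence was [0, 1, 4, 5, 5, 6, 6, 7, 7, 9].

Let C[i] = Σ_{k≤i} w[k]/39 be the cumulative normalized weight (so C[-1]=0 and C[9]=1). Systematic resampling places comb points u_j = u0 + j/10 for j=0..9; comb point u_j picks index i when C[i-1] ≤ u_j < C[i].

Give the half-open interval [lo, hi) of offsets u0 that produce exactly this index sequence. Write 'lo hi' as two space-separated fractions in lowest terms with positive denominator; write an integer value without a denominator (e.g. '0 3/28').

C = [4/39, 7/39, 8/39, 3/13, 10/39, 19/39, 2/3, 11/13, 11/13, 1]
j=0 picked index 0: u0 ∈ [0, 4/39)
j=1 picked index 1: u0 ∈ [1/390, 31/390)
j=2 picked index 4: u0 ∈ [2/65, 11/195)
j=3 picked index 5: u0 ∈ [-17/390, 73/390)
j=4 picked index 5: u0 ∈ [-28/195, 17/195)
j=5 picked index 6: u0 ∈ [-1/78, 1/6)
j=6 picked index 6: u0 ∈ [-22/195, 1/15)
j=7 picked index 7: u0 ∈ [-1/30, 19/130)
j=8 picked index 7: u0 ∈ [-2/15, 3/65)
j=9 picked index 9: u0 ∈ [-7/130, 1/10)
intersection: [2/65, 3/65)

2/65 3/65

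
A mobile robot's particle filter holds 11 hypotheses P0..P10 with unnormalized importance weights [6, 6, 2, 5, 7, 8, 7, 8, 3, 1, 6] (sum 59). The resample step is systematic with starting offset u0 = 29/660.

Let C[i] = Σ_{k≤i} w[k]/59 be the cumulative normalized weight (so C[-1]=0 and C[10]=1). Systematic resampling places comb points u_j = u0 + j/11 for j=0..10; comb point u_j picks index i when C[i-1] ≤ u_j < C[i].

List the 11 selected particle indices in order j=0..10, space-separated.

C = [6/59, 12/59, 14/59, 19/59, 26/59, 34/59, 41/59, 49/59, 52/59, 53/59, 1]
j=0: u_0=29/660 ∈ [0, 6/59) → index 0
j=1: u_1=89/660 ∈ [6/59, 12/59) → index 1
j=2: u_2=149/660 ∈ [12/59, 14/59) → index 2
j=3: u_3=19/60 ∈ [14/59, 19/59) → index 3
j=4: u_4=269/660 ∈ [19/59, 26/59) → index 4
j=5: u_5=329/660 ∈ [26/59, 34/59) → index 5
j=6: u_6=389/660 ∈ [34/59, 41/59) → index 6
j=7: u_7=449/660 ∈ [34/59, 41/59) → index 6
j=8: u_8=509/660 ∈ [41/59, 49/59) → index 7
j=9: u_9=569/660 ∈ [49/59, 52/59) → index 8
j=10: u_10=629/660 ∈ [53/59, 1) → index 10

0 1 2 3 4 5 6 6 7 8 10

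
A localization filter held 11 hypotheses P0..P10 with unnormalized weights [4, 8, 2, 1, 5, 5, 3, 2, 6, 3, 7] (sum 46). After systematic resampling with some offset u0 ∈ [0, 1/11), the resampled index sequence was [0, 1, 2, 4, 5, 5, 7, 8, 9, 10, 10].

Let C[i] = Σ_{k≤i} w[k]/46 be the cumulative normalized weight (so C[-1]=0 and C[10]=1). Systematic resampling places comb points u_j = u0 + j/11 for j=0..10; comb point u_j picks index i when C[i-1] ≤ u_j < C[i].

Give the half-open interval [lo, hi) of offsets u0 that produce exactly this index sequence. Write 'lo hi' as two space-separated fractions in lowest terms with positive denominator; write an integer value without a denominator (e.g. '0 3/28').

C = [2/23, 6/23, 7/23, 15/46, 10/23, 25/46, 14/23, 15/23, 18/23, 39/46, 1]
j=0 picked index 0: u0 ∈ [0, 2/23)
j=1 picked index 1: u0 ∈ [-1/253, 43/253)
j=2 picked index 2: u0 ∈ [20/253, 31/253)
j=3 picked index 4: u0 ∈ [27/506, 41/253)
j=4 picked index 5: u0 ∈ [18/253, 91/506)
j=5 picked index 5: u0 ∈ [-5/253, 45/506)
j=6 picked index 7: u0 ∈ [16/253, 27/253)
j=7 picked index 8: u0 ∈ [4/253, 37/253)
j=8 picked index 9: u0 ∈ [14/253, 61/506)
j=9 picked index 10: u0 ∈ [15/506, 2/11)
j=10 picked index 10: u0 ∈ [-31/506, 1/11)
intersection: [20/253, 2/23)

20/253 2/23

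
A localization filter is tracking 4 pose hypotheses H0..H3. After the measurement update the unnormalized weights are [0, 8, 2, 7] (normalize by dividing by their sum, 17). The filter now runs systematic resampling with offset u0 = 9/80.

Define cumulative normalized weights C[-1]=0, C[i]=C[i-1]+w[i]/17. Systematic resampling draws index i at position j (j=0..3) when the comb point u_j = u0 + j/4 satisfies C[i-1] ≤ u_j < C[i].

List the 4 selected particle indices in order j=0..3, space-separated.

C = [0, 8/17, 10/17, 1]
j=0: u_0=9/80 ∈ [0, 8/17) → index 1
j=1: u_1=29/80 ∈ [0, 8/17) → index 1
j=2: u_2=49/80 ∈ [10/17, 1) → index 3
j=3: u_3=69/80 ∈ [10/17, 1) → index 3

1 1 3 3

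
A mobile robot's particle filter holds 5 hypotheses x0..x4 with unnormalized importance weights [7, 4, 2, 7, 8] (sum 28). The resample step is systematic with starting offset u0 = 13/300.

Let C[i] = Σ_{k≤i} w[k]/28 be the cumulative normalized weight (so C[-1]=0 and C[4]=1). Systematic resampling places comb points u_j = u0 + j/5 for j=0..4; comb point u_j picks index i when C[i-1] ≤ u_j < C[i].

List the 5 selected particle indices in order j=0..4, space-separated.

C = [1/4, 11/28, 13/28, 5/7, 1]
j=0: u_0=13/300 ∈ [0, 1/4) → index 0
j=1: u_1=73/300 ∈ [0, 1/4) → index 0
j=2: u_2=133/300 ∈ [11/28, 13/28) → index 2
j=3: u_3=193/300 ∈ [13/28, 5/7) → index 3
j=4: u_4=253/300 ∈ [5/7, 1) → index 4

0 0 2 3 4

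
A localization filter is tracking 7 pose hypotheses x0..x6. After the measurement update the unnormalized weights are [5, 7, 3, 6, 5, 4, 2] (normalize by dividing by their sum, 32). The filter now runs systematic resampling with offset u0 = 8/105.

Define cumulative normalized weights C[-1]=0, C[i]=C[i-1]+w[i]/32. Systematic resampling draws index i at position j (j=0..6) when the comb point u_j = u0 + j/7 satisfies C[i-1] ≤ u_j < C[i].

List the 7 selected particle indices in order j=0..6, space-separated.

C = [5/32, 3/8, 15/32, 21/32, 13/16, 15/16, 1]
j=0: u_0=8/105 ∈ [0, 5/32) → index 0
j=1: u_1=23/105 ∈ [5/32, 3/8) → index 1
j=2: u_2=38/105 ∈ [5/32, 3/8) → index 1
j=3: u_3=53/105 ∈ [15/32, 21/32) → index 3
j=4: u_4=68/105 ∈ [15/32, 21/32) → index 3
j=5: u_5=83/105 ∈ [21/32, 13/16) → index 4
j=6: u_6=14/15 ∈ [13/16, 15/16) → index 5

0 1 1 3 3 4 5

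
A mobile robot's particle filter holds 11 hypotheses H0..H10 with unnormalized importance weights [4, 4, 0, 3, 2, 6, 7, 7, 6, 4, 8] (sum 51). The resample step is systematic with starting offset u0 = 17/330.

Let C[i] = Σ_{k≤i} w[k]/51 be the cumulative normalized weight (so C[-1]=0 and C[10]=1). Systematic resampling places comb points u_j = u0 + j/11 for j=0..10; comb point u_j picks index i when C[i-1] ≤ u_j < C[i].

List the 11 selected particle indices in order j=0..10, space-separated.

0 1 4 5 6 6 7 8 9 10 10

C = [4/51, 8/51, 8/51, 11/51, 13/51, 19/51, 26/51, 11/17, 13/17, 43/51, 1]
j=0: u_0=17/330 ∈ [0, 4/51) → index 0
j=1: u_1=47/330 ∈ [4/51, 8/51) → index 1
j=2: u_2=7/30 ∈ [11/51, 13/51) → index 4
j=3: u_3=107/330 ∈ [13/51, 19/51) → index 5
j=4: u_4=137/330 ∈ [19/51, 26/51) → index 6
j=5: u_5=167/330 ∈ [19/51, 26/51) → index 6
j=6: u_6=197/330 ∈ [26/51, 11/17) → index 7
j=7: u_7=227/330 ∈ [11/17, 13/17) → index 8
j=8: u_8=257/330 ∈ [13/17, 43/51) → index 9
j=9: u_9=287/330 ∈ [43/51, 1) → index 10
j=10: u_10=317/330 ∈ [43/51, 1) → index 10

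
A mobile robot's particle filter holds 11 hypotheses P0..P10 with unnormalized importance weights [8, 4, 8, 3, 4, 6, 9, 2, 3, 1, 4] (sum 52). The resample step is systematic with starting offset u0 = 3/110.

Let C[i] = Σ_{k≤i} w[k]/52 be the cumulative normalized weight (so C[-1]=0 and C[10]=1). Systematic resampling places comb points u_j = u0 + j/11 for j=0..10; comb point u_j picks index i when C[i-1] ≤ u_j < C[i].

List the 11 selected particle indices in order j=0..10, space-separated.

C = [2/13, 3/13, 5/13, 23/52, 27/52, 33/52, 21/26, 11/13, 47/52, 12/13, 1]
j=0: u_0=3/110 ∈ [0, 2/13) → index 0
j=1: u_1=13/110 ∈ [0, 2/13) → index 0
j=2: u_2=23/110 ∈ [2/13, 3/13) → index 1
j=3: u_3=3/10 ∈ [3/13, 5/13) → index 2
j=4: u_4=43/110 ∈ [5/13, 23/52) → index 3
j=5: u_5=53/110 ∈ [23/52, 27/52) → index 4
j=6: u_6=63/110 ∈ [27/52, 33/52) → index 5
j=7: u_7=73/110 ∈ [33/52, 21/26) → index 6
j=8: u_8=83/110 ∈ [33/52, 21/26) → index 6
j=9: u_9=93/110 ∈ [21/26, 11/13) → index 7
j=10: u_10=103/110 ∈ [12/13, 1) → index 10

0 0 1 2 3 4 5 6 6 7 10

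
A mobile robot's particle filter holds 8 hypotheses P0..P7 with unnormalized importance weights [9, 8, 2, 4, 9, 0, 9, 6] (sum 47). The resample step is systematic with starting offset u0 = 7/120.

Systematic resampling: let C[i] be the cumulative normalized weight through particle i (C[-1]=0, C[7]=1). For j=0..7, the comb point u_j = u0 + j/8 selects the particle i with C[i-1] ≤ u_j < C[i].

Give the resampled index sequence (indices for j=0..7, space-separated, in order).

0 0 1 3 4 6 6 7

C = [9/47, 17/47, 19/47, 23/47, 32/47, 32/47, 41/47, 1]
j=0: u_0=7/120 ∈ [0, 9/47) → index 0
j=1: u_1=11/60 ∈ [0, 9/47) → index 0
j=2: u_2=37/120 ∈ [9/47, 17/47) → index 1
j=3: u_3=13/30 ∈ [19/47, 23/47) → index 3
j=4: u_4=67/120 ∈ [23/47, 32/47) → index 4
j=5: u_5=41/60 ∈ [32/47, 41/47) → index 6
j=6: u_6=97/120 ∈ [32/47, 41/47) → index 6
j=7: u_7=14/15 ∈ [41/47, 1) → index 7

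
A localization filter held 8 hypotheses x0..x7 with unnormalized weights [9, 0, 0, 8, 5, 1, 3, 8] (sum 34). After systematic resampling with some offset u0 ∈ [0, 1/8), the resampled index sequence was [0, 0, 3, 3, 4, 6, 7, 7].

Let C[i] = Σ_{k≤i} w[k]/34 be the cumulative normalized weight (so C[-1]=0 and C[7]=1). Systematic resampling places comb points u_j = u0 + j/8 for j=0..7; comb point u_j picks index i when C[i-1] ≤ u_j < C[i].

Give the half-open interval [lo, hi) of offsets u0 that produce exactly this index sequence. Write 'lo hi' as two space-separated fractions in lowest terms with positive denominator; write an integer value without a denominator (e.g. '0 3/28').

C = [9/34, 9/34, 9/34, 1/2, 11/17, 23/34, 13/17, 1]
j=0 picked index 0: u0 ∈ [0, 9/34)
j=1 picked index 0: u0 ∈ [-1/8, 19/136)
j=2 picked index 3: u0 ∈ [1/68, 1/4)
j=3 picked index 3: u0 ∈ [-15/136, 1/8)
j=4 picked index 4: u0 ∈ [0, 5/34)
j=5 picked index 6: u0 ∈ [7/136, 19/136)
j=6 picked index 7: u0 ∈ [1/68, 1/4)
j=7 picked index 7: u0 ∈ [-15/136, 1/8)
intersection: [7/136, 1/8)

7/136 1/8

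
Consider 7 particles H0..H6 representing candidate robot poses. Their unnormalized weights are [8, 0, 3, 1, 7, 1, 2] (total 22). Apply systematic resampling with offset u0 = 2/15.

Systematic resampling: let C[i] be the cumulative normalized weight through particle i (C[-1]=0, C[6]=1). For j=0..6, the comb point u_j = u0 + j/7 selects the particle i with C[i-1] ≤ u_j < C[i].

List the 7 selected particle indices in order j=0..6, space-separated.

C = [4/11, 4/11, 1/2, 6/11, 19/22, 10/11, 1]
j=0: u_0=2/15 ∈ [0, 4/11) → index 0
j=1: u_1=29/105 ∈ [0, 4/11) → index 0
j=2: u_2=44/105 ∈ [4/11, 1/2) → index 2
j=3: u_3=59/105 ∈ [6/11, 19/22) → index 4
j=4: u_4=74/105 ∈ [6/11, 19/22) → index 4
j=5: u_5=89/105 ∈ [6/11, 19/22) → index 4
j=6: u_6=104/105 ∈ [10/11, 1) → index 6

0 0 2 4 4 4 6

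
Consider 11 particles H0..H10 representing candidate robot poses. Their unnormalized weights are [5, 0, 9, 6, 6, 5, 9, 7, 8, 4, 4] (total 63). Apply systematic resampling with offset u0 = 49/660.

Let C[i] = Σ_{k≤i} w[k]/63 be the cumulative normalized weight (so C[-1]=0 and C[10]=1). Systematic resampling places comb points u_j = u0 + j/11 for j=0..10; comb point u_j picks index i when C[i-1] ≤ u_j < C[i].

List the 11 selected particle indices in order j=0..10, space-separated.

0 2 3 4 5 6 6 7 8 9 10

C = [5/63, 5/63, 2/9, 20/63, 26/63, 31/63, 40/63, 47/63, 55/63, 59/63, 1]
j=0: u_0=49/660 ∈ [0, 5/63) → index 0
j=1: u_1=109/660 ∈ [5/63, 2/9) → index 2
j=2: u_2=169/660 ∈ [2/9, 20/63) → index 3
j=3: u_3=229/660 ∈ [20/63, 26/63) → index 4
j=4: u_4=289/660 ∈ [26/63, 31/63) → index 5
j=5: u_5=349/660 ∈ [31/63, 40/63) → index 6
j=6: u_6=409/660 ∈ [31/63, 40/63) → index 6
j=7: u_7=469/660 ∈ [40/63, 47/63) → index 7
j=8: u_8=529/660 ∈ [47/63, 55/63) → index 8
j=9: u_9=589/660 ∈ [55/63, 59/63) → index 9
j=10: u_10=59/60 ∈ [59/63, 1) → index 10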